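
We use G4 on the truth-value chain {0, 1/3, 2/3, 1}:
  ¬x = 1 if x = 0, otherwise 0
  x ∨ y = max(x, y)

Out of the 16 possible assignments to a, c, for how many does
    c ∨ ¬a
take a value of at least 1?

7

a = 0, c = 0 ↦ 1  ≥
a = 0, c = 1/3 ↦ 1  ≥
a = 0, c = 2/3 ↦ 1  ≥
a = 0, c = 1 ↦ 1  ≥
a = 1/3, c = 0 ↦ 0  <
a = 1/3, c = 1/3 ↦ 1/3  <
a = 1/3, c = 2/3 ↦ 2/3  <
a = 1/3, c = 1 ↦ 1  ≥
a = 2/3, c = 0 ↦ 0  <
a = 2/3, c = 1/3 ↦ 1/3  <
a = 2/3, c = 2/3 ↦ 2/3  <
a = 2/3, c = 1 ↦ 1  ≥
a = 1, c = 0 ↦ 0  <
a = 1, c = 1/3 ↦ 1/3  <
a = 1, c = 2/3 ↦ 2/3  <
a = 1, c = 1 ↦ 1  ≥
So 7 of the 16 assignments meet the threshold.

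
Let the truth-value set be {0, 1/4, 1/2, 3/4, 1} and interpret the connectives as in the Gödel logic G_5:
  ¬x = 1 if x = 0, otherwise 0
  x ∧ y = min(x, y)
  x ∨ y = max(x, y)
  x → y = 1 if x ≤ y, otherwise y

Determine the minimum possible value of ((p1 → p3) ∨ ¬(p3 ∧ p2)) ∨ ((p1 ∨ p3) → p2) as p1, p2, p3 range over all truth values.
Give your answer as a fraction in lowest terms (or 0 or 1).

Take p1 = 1/2, p2 = 1/4, p3 = 1/4:
p1 → p3 = 1/2 → 1/4 = 1/4
p3 ∧ p2 = 1/4 ∧ 1/4 = 1/4
¬(p3 ∧ p2) = ¬1/4 = 0
(p1 → p3) ∨ ¬(p3 ∧ p2) = 1/4 ∨ 0 = 1/4
p1 ∨ p3 = 1/2 ∨ 1/4 = 1/2
(p1 ∨ p3) → p2 = 1/2 → 1/4 = 1/4
((p1 → p3) ∨ ¬(p3 ∧ p2)) ∨ ((p1 ∨ p3) → p2) = 1/4 ∨ 1/4 = 1/4
No assignment yields a value below 1/4, so this is the minimum.

1/4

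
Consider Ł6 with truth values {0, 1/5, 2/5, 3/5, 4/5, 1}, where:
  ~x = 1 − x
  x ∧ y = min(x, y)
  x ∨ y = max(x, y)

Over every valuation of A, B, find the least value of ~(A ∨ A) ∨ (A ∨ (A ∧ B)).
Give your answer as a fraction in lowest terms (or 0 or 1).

Take A = 2/5, B = 0:
A ∨ A = 2/5 ∨ 2/5 = 2/5
~(A ∨ A) = ~2/5 = 3/5
A ∧ B = 2/5 ∧ 0 = 0
A ∨ (A ∧ B) = 2/5 ∨ 0 = 2/5
~(A ∨ A) ∨ (A ∨ (A ∧ B)) = 3/5 ∨ 2/5 = 3/5
No assignment yields a value below 3/5, so this is the minimum.

3/5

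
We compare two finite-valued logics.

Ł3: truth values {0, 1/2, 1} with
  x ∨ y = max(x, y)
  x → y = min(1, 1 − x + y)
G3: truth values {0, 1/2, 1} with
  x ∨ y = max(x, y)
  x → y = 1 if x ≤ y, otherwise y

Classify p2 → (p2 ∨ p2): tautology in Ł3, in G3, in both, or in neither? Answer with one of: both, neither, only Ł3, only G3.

In Ł3: every assignment gives 1 — tautology.
In G3: every assignment gives 1 — tautology.

both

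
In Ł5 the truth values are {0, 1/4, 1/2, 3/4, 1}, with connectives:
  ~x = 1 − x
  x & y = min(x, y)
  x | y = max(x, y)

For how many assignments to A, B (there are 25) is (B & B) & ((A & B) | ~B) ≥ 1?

value 1: 1 assignment (counts)
value 3/4: 3 assignments
value 1/2: 7 assignments
value 1/4: 8 assignments
value 0: 6 assignments
So 1 of the 25 assignments meets the threshold.

1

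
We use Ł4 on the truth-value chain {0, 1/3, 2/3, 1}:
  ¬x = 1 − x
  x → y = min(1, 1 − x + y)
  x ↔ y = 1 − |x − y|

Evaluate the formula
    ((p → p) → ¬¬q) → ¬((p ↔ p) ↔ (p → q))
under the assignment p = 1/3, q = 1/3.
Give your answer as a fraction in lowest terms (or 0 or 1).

p → p = 1/3 → 1/3 = 1
¬q = ¬1/3 = 2/3
¬¬q = ¬2/3 = 1/3
(p → p) → ¬¬q = 1 → 1/3 = 1/3
p ↔ p = 1/3 ↔ 1/3 = 1
p → q = 1/3 → 1/3 = 1
(p ↔ p) ↔ (p → q) = 1 ↔ 1 = 1
¬((p ↔ p) ↔ (p → q)) = ¬1 = 0
((p → p) → ¬¬q) → ¬((p ↔ p) ↔ (p → q)) = 1/3 → 0 = 2/3

2/3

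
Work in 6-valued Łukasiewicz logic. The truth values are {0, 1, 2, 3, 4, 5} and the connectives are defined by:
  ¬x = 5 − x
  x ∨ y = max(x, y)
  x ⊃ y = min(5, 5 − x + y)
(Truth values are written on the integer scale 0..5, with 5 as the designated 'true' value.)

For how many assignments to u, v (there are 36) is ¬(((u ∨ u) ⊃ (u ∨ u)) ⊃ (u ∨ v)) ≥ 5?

1

value 5: 1 assignment (counts)
value 4: 3 assignments
value 3: 5 assignments
value 2: 7 assignments
value 1: 9 assignments
value 0: 11 assignments
So 1 of the 36 assignments meets the threshold.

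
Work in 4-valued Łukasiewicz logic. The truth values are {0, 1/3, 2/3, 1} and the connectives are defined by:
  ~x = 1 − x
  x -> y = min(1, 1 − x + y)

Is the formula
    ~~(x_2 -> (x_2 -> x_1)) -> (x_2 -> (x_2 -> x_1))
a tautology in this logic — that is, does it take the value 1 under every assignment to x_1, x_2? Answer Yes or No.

x_1 = 0, x_2 = 0 ↦ 1
x_1 = 0, x_2 = 1/3 ↦ 1
x_1 = 0, x_2 = 2/3 ↦ 1
x_1 = 0, x_2 = 1 ↦ 1
x_1 = 1/3, x_2 = 0 ↦ 1
x_1 = 1/3, x_2 = 1/3 ↦ 1
x_1 = 1/3, x_2 = 2/3 ↦ 1
x_1 = 1/3, x_2 = 1 ↦ 1
x_1 = 2/3, x_2 = 0 ↦ 1
x_1 = 2/3, x_2 = 1/3 ↦ 1
x_1 = 2/3, x_2 = 2/3 ↦ 1
x_1 = 2/3, x_2 = 1 ↦ 1
x_1 = 1, x_2 = 0 ↦ 1
x_1 = 1, x_2 = 1/3 ↦ 1
x_1 = 1, x_2 = 2/3 ↦ 1
x_1 = 1, x_2 = 1 ↦ 1
Every assignment gives a value ≥ 1.

Yes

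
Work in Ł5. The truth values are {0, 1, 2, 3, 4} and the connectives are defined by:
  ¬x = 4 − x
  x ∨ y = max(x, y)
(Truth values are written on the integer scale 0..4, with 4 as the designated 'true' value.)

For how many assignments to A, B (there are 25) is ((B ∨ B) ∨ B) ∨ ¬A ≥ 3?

16

value 4: 9 assignments (counts)
value 3: 7 assignments (counts)
value 2: 5 assignments
value 1: 3 assignments
value 0: 1 assignment
So 16 of the 25 assignments meet the threshold.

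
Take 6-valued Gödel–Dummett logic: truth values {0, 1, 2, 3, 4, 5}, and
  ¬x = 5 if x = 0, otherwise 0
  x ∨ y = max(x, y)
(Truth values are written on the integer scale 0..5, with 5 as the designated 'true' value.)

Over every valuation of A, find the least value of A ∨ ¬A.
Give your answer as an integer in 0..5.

Take A = 1:
¬A = ¬1 = 0
A ∨ ¬A = 1 ∨ 0 = 1
No assignment yields a value below 1, so this is the minimum.

1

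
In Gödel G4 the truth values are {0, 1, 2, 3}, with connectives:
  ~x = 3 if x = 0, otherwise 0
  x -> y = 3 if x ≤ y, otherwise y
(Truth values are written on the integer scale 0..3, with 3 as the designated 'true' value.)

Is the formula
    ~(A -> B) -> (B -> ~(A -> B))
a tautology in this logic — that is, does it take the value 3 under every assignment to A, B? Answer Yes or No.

A = 0, B = 0 ↦ 3
A = 0, B = 1 ↦ 3
A = 0, B = 2 ↦ 3
A = 0, B = 3 ↦ 3
A = 1, B = 0 ↦ 3
A = 1, B = 1 ↦ 3
A = 1, B = 2 ↦ 3
A = 1, B = 3 ↦ 3
A = 2, B = 0 ↦ 3
A = 2, B = 1 ↦ 3
A = 2, B = 2 ↦ 3
A = 2, B = 3 ↦ 3
A = 3, B = 0 ↦ 3
A = 3, B = 1 ↦ 3
A = 3, B = 2 ↦ 3
A = 3, B = 3 ↦ 3
Every assignment gives a value ≥ 3.

Yes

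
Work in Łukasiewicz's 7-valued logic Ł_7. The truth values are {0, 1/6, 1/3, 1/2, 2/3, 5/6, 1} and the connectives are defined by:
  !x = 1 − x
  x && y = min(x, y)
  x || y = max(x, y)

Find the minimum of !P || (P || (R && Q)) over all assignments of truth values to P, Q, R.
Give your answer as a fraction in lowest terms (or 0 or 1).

1/2

Take P = 1/2, Q = 0, R = 0:
!P = !1/2 = 1/2
R && Q = 0 && 0 = 0
P || (R && Q) = 1/2 || 0 = 1/2
!P || (P || (R && Q)) = 1/2 || 1/2 = 1/2
No assignment yields a value below 1/2, so this is the minimum.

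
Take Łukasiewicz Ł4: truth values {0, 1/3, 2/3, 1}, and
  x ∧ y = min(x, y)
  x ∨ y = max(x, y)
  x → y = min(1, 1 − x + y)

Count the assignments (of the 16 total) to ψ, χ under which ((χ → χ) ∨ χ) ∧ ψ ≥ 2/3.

8

ψ = 0, χ = 0 ↦ 0  <
ψ = 0, χ = 1/3 ↦ 0  <
ψ = 0, χ = 2/3 ↦ 0  <
ψ = 0, χ = 1 ↦ 0  <
ψ = 1/3, χ = 0 ↦ 1/3  <
ψ = 1/3, χ = 1/3 ↦ 1/3  <
ψ = 1/3, χ = 2/3 ↦ 1/3  <
ψ = 1/3, χ = 1 ↦ 1/3  <
ψ = 2/3, χ = 0 ↦ 2/3  ≥
ψ = 2/3, χ = 1/3 ↦ 2/3  ≥
ψ = 2/3, χ = 2/3 ↦ 2/3  ≥
ψ = 2/3, χ = 1 ↦ 2/3  ≥
ψ = 1, χ = 0 ↦ 1  ≥
ψ = 1, χ = 1/3 ↦ 1  ≥
ψ = 1, χ = 2/3 ↦ 1  ≥
ψ = 1, χ = 1 ↦ 1  ≥
So 8 of the 16 assignments meet the threshold.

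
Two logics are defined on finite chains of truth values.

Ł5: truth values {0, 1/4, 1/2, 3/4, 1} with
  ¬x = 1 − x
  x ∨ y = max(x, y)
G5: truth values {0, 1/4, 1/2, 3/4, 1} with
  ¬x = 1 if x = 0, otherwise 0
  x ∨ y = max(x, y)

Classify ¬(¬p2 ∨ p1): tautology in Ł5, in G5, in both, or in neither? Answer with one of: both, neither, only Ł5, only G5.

In Ł5: at p1 = 0, p2 = 0 the value is 0 — not a tautology.
In G5: at p1 = 0, p2 = 0 the value is 0 — not a tautology.

neither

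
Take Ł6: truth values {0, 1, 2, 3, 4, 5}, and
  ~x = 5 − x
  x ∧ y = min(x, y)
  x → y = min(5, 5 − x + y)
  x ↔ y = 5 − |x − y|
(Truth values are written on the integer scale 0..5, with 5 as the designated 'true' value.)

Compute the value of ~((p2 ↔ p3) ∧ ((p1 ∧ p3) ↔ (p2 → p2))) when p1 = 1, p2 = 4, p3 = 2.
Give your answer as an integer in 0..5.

4

p2 ↔ p3 = 4 ↔ 2 = 3
p1 ∧ p3 = 1 ∧ 2 = 1
p2 → p2 = 4 → 4 = 5
(p1 ∧ p3) ↔ (p2 → p2) = 1 ↔ 5 = 1
(p2 ↔ p3) ∧ ((p1 ∧ p3) ↔ (p2 → p2)) = 3 ∧ 1 = 1
~((p2 ↔ p3) ∧ ((p1 ∧ p3) ↔ (p2 → p2))) = ~1 = 4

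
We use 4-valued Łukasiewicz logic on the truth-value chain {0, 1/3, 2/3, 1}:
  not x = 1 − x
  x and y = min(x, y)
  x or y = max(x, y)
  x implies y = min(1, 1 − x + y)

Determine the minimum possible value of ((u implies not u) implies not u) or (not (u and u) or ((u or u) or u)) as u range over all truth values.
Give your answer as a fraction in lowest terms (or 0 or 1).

Take u = 1/3:
not u = not 1/3 = 2/3
u implies not u = 1/3 implies 2/3 = 1
not u = not 1/3 = 2/3
(u implies not u) implies not u = 1 implies 2/3 = 2/3
u and u = 1/3 and 1/3 = 1/3
not (u and u) = not 1/3 = 2/3
u or u = 1/3 or 1/3 = 1/3
(u or u) or u = 1/3 or 1/3 = 1/3
not (u and u) or ((u or u) or u) = 2/3 or 1/3 = 2/3
((u implies not u) implies not u) or (not (u and u) or ((u or u) or u)) = 2/3 or 2/3 = 2/3
No assignment yields a value below 2/3, so this is the minimum.

2/3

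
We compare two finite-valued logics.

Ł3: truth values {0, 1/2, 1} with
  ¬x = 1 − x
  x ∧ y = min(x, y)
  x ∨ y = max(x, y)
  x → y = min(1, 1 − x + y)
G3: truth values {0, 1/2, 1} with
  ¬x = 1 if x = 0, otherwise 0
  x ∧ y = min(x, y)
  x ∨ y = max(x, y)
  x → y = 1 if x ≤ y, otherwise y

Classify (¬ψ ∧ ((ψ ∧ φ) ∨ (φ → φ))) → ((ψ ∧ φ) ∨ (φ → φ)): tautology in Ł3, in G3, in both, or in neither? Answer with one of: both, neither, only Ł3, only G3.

In Ł3: every assignment gives 1 — tautology.
In G3: every assignment gives 1 — tautology.

both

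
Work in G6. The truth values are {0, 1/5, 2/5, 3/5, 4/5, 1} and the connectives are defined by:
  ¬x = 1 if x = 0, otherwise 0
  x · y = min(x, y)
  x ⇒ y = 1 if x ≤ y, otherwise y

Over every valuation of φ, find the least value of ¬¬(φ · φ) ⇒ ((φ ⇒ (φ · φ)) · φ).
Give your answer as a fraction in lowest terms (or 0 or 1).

Take φ = 1/5:
φ · φ = 1/5 · 1/5 = 1/5
¬(φ · φ) = ¬1/5 = 0
¬¬(φ · φ) = ¬0 = 1
φ · φ = 1/5 · 1/5 = 1/5
φ ⇒ (φ · φ) = 1/5 ⇒ 1/5 = 1
(φ ⇒ (φ · φ)) · φ = 1 · 1/5 = 1/5
¬¬(φ · φ) ⇒ ((φ ⇒ (φ · φ)) · φ) = 1 ⇒ 1/5 = 1/5
No assignment yields a value below 1/5, so this is the minimum.

1/5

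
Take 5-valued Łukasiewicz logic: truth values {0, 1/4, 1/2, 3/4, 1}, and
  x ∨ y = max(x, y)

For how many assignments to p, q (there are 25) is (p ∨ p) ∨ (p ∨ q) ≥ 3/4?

value 1: 9 assignments (counts)
value 3/4: 7 assignments (counts)
value 1/2: 5 assignments
value 1/4: 3 assignments
value 0: 1 assignment
So 16 of the 25 assignments meet the threshold.

16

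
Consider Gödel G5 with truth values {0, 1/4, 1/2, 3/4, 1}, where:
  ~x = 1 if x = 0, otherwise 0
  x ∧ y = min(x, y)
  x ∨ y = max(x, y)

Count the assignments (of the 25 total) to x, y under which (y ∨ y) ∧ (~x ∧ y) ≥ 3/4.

2

value 1: 1 assignment (counts)
value 3/4: 1 assignment (counts)
value 1/2: 1 assignment
value 1/4: 1 assignment
value 0: 21 assignments
So 2 of the 25 assignments meet the threshold.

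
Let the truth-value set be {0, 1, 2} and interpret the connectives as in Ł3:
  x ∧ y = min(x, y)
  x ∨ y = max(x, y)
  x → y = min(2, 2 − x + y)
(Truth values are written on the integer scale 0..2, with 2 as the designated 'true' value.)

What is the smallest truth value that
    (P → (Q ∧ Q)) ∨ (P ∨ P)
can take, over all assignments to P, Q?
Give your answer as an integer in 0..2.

1

Take P = 1, Q = 0:
Q ∧ Q = 0 ∧ 0 = 0
P → (Q ∧ Q) = 1 → 0 = 1
P ∨ P = 1 ∨ 1 = 1
(P → (Q ∧ Q)) ∨ (P ∨ P) = 1 ∨ 1 = 1
No assignment yields a value below 1, so this is the minimum.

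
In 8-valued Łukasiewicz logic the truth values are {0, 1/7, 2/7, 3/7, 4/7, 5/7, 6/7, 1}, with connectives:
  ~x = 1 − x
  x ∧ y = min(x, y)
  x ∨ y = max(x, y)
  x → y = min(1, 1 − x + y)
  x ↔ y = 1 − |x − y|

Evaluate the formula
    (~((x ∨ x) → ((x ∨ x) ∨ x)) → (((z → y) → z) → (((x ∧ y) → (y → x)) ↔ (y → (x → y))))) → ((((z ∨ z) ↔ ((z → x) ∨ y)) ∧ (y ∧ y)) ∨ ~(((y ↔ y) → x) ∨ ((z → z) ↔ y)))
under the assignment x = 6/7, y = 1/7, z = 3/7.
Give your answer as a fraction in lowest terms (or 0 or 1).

1/7

x ∨ x = 6/7 ∨ 6/7 = 6/7
x ∨ x = 6/7 ∨ 6/7 = 6/7
(x ∨ x) ∨ x = 6/7 ∨ 6/7 = 6/7
(x ∨ x) → ((x ∨ x) ∨ x) = 6/7 → 6/7 = 1
~((x ∨ x) → ((x ∨ x) ∨ x)) = ~1 = 0
z → y = 3/7 → 1/7 = 5/7
(z → y) → z = 5/7 → 3/7 = 5/7
x ∧ y = 6/7 ∧ 1/7 = 1/7
y → x = 1/7 → 6/7 = 1
(x ∧ y) → (y → x) = 1/7 → 1 = 1
x → y = 6/7 → 1/7 = 2/7
y → (x → y) = 1/7 → 2/7 = 1
((x ∧ y) → (y → x)) ↔ (y → (x → y)) = 1 ↔ 1 = 1
((z → y) → z) → (((x ∧ y) → (y → x)) ↔ (y → (x → y))) = 5/7 → 1 = 1
~((x ∨ x) → ((x ∨ x) ∨ x)) → (((z → y) → z) → (((x ∧ y) → (y → x)) ↔ (y → (x → y)))) = 0 → 1 = 1
z ∨ z = 3/7 ∨ 3/7 = 3/7
z → x = 3/7 → 6/7 = 1
(z → x) ∨ y = 1 ∨ 1/7 = 1
(z ∨ z) ↔ ((z → x) ∨ y) = 3/7 ↔ 1 = 3/7
y ∧ y = 1/7 ∧ 1/7 = 1/7
((z ∨ z) ↔ ((z → x) ∨ y)) ∧ (y ∧ y) = 3/7 ∧ 1/7 = 1/7
y ↔ y = 1/7 ↔ 1/7 = 1
(y ↔ y) → x = 1 → 6/7 = 6/7
z → z = 3/7 → 3/7 = 1
(z → z) ↔ y = 1 ↔ 1/7 = 1/7
((y ↔ y) → x) ∨ ((z → z) ↔ y) = 6/7 ∨ 1/7 = 6/7
~(((y ↔ y) → x) ∨ ((z → z) ↔ y)) = ~6/7 = 1/7
(((z ∨ z) ↔ ((z → x) ∨ y)) ∧ (y ∧ y)) ∨ ~(((y ↔ y) → x) ∨ ((z → z) ↔ y)) = 1/7 ∨ 1/7 = 1/7
(~((x ∨ x) → ((x ∨ x) ∨ x)) → (((z → y) → z) → (((x ∧ y) → (y → x)) ↔ (y → (x → y))))) → ((((z ∨ z) ↔ ((z → x) ∨ y)) ∧ (y ∧ y)) ∨ ~(((y ↔ y) → x) ∨ ((z → z) ↔ y))) = 1 → 1/7 = 1/7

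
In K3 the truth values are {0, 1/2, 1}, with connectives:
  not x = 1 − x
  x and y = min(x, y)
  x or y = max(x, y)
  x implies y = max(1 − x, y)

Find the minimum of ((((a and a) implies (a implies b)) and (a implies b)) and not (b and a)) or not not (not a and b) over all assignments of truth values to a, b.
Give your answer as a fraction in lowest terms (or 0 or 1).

0

Take a = 1, b = 0:
a and a = 1 and 1 = 1
a implies b = 1 implies 0 = 0
(a and a) implies (a implies b) = 1 implies 0 = 0
a implies b = 1 implies 0 = 0
((a and a) implies (a implies b)) and (a implies b) = 0 and 0 = 0
b and a = 0 and 1 = 0
not (b and a) = not 0 = 1
(((a and a) implies (a implies b)) and (a implies b)) and not (b and a) = 0 and 1 = 0
not a = not 1 = 0
not a and b = 0 and 0 = 0
not (not a and b) = not 0 = 1
not not (not a and b) = not 1 = 0
((((a and a) implies (a implies b)) and (a implies b)) and not (b and a)) or not not (not a and b) = 0 or 0 = 0
No assignment yields a value below 0, so this is the minimum.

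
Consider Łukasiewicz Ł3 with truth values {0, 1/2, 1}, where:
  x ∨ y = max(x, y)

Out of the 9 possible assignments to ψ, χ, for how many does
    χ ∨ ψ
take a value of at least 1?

5

ψ = 0, χ = 0 ↦ 0  <
ψ = 0, χ = 1/2 ↦ 1/2  <
ψ = 0, χ = 1 ↦ 1  ≥
ψ = 1/2, χ = 0 ↦ 1/2  <
ψ = 1/2, χ = 1/2 ↦ 1/2  <
ψ = 1/2, χ = 1 ↦ 1  ≥
ψ = 1, χ = 0 ↦ 1  ≥
ψ = 1, χ = 1/2 ↦ 1  ≥
ψ = 1, χ = 1 ↦ 1  ≥
So 5 of the 9 assignments meet the threshold.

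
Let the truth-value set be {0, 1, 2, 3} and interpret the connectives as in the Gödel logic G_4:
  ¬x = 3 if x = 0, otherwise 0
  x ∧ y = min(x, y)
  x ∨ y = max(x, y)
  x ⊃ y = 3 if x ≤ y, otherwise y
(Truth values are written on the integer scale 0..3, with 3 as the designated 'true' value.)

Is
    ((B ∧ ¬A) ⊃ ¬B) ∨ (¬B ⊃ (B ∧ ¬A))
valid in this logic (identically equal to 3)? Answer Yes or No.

A = 0, B = 0 ↦ 3
A = 0, B = 1 ↦ 3
A = 0, B = 2 ↦ 3
A = 0, B = 3 ↦ 3
A = 1, B = 0 ↦ 3
A = 1, B = 1 ↦ 3
A = 1, B = 2 ↦ 3
A = 1, B = 3 ↦ 3
A = 2, B = 0 ↦ 3
A = 2, B = 1 ↦ 3
A = 2, B = 2 ↦ 3
A = 2, B = 3 ↦ 3
A = 3, B = 0 ↦ 3
A = 3, B = 1 ↦ 3
A = 3, B = 2 ↦ 3
A = 3, B = 3 ↦ 3
Every assignment gives a value ≥ 3.

Yes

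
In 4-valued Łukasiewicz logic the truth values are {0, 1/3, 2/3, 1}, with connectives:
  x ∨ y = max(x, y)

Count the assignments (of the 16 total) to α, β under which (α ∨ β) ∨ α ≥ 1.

7

α = 0, β = 0 ↦ 0  <
α = 0, β = 1/3 ↦ 1/3  <
α = 0, β = 2/3 ↦ 2/3  <
α = 0, β = 1 ↦ 1  ≥
α = 1/3, β = 0 ↦ 1/3  <
α = 1/3, β = 1/3 ↦ 1/3  <
α = 1/3, β = 2/3 ↦ 2/3  <
α = 1/3, β = 1 ↦ 1  ≥
α = 2/3, β = 0 ↦ 2/3  <
α = 2/3, β = 1/3 ↦ 2/3  <
α = 2/3, β = 2/3 ↦ 2/3  <
α = 2/3, β = 1 ↦ 1  ≥
α = 1, β = 0 ↦ 1  ≥
α = 1, β = 1/3 ↦ 1  ≥
α = 1, β = 2/3 ↦ 1  ≥
α = 1, β = 1 ↦ 1  ≥
So 7 of the 16 assignments meet the threshold.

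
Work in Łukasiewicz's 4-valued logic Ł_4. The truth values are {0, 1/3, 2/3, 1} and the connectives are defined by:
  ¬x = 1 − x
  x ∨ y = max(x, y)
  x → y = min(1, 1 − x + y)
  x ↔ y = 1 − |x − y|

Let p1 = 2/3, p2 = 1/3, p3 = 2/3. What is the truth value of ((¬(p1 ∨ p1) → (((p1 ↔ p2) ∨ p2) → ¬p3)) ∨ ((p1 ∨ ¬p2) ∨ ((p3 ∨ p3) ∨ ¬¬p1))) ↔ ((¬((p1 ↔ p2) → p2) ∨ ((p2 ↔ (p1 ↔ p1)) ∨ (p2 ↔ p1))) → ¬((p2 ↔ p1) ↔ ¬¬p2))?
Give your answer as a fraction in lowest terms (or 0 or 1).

2/3

p1 ∨ p1 = 2/3 ∨ 2/3 = 2/3
¬(p1 ∨ p1) = ¬2/3 = 1/3
p1 ↔ p2 = 2/3 ↔ 1/3 = 2/3
(p1 ↔ p2) ∨ p2 = 2/3 ∨ 1/3 = 2/3
¬p3 = ¬2/3 = 1/3
((p1 ↔ p2) ∨ p2) → ¬p3 = 2/3 → 1/3 = 2/3
¬(p1 ∨ p1) → (((p1 ↔ p2) ∨ p2) → ¬p3) = 1/3 → 2/3 = 1
¬p2 = ¬1/3 = 2/3
p1 ∨ ¬p2 = 2/3 ∨ 2/3 = 2/3
p3 ∨ p3 = 2/3 ∨ 2/3 = 2/3
¬p1 = ¬2/3 = 1/3
¬¬p1 = ¬1/3 = 2/3
(p3 ∨ p3) ∨ ¬¬p1 = 2/3 ∨ 2/3 = 2/3
(p1 ∨ ¬p2) ∨ ((p3 ∨ p3) ∨ ¬¬p1) = 2/3 ∨ 2/3 = 2/3
(¬(p1 ∨ p1) → (((p1 ↔ p2) ∨ p2) → ¬p3)) ∨ ((p1 ∨ ¬p2) ∨ ((p3 ∨ p3) ∨ ¬¬p1)) = 1 ∨ 2/3 = 1
p1 ↔ p2 = 2/3 ↔ 1/3 = 2/3
(p1 ↔ p2) → p2 = 2/3 → 1/3 = 2/3
¬((p1 ↔ p2) → p2) = ¬2/3 = 1/3
p1 ↔ p1 = 2/3 ↔ 2/3 = 1
p2 ↔ (p1 ↔ p1) = 1/3 ↔ 1 = 1/3
p2 ↔ p1 = 1/3 ↔ 2/3 = 2/3
(p2 ↔ (p1 ↔ p1)) ∨ (p2 ↔ p1) = 1/3 ∨ 2/3 = 2/3
¬((p1 ↔ p2) → p2) ∨ ((p2 ↔ (p1 ↔ p1)) ∨ (p2 ↔ p1)) = 1/3 ∨ 2/3 = 2/3
p2 ↔ p1 = 1/3 ↔ 2/3 = 2/3
¬p2 = ¬1/3 = 2/3
¬¬p2 = ¬2/3 = 1/3
(p2 ↔ p1) ↔ ¬¬p2 = 2/3 ↔ 1/3 = 2/3
¬((p2 ↔ p1) ↔ ¬¬p2) = ¬2/3 = 1/3
(¬((p1 ↔ p2) → p2) ∨ ((p2 ↔ (p1 ↔ p1)) ∨ (p2 ↔ p1))) → ¬((p2 ↔ p1) ↔ ¬¬p2) = 2/3 → 1/3 = 2/3
((¬(p1 ∨ p1) → (((p1 ↔ p2) ∨ p2) → ¬p3)) ∨ ((p1 ∨ ¬p2) ∨ ((p3 ∨ p3) ∨ ¬¬p1))) ↔ ((¬((p1 ↔ p2) → p2) ∨ ((p2 ↔ (p1 ↔ p1)) ∨ (p2 ↔ p1))) → ¬((p2 ↔ p1) ↔ ¬¬p2)) = 1 ↔ 2/3 = 2/3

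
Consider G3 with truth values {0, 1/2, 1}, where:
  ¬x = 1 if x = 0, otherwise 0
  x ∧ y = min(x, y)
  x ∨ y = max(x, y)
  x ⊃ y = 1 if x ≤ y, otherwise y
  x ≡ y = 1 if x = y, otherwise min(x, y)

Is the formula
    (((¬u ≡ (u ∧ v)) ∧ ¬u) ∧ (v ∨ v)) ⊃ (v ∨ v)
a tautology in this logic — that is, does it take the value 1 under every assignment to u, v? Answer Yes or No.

u = 0, v = 0 ↦ 1
u = 0, v = 1/2 ↦ 1
u = 0, v = 1 ↦ 1
u = 1/2, v = 0 ↦ 1
u = 1/2, v = 1/2 ↦ 1
u = 1/2, v = 1 ↦ 1
u = 1, v = 0 ↦ 1
u = 1, v = 1/2 ↦ 1
u = 1, v = 1 ↦ 1
Every assignment gives a value ≥ 1.

Yes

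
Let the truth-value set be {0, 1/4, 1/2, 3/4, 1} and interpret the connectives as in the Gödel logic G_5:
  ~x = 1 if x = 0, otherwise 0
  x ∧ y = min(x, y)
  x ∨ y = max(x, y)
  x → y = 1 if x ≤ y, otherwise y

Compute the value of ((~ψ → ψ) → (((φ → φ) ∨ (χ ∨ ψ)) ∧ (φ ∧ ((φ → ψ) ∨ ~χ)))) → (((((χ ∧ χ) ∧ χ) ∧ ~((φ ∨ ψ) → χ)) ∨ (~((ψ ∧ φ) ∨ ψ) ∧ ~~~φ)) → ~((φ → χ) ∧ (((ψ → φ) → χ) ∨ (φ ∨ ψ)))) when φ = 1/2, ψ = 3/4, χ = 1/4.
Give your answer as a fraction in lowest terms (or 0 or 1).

~ψ = ~3/4 = 0
~ψ → ψ = 0 → 3/4 = 1
φ → φ = 1/2 → 1/2 = 1
χ ∨ ψ = 1/4 ∨ 3/4 = 3/4
(φ → φ) ∨ (χ ∨ ψ) = 1 ∨ 3/4 = 1
φ → ψ = 1/2 → 3/4 = 1
~χ = ~1/4 = 0
(φ → ψ) ∨ ~χ = 1 ∨ 0 = 1
φ ∧ ((φ → ψ) ∨ ~χ) = 1/2 ∧ 1 = 1/2
((φ → φ) ∨ (χ ∨ ψ)) ∧ (φ ∧ ((φ → ψ) ∨ ~χ)) = 1 ∧ 1/2 = 1/2
(~ψ → ψ) → (((φ → φ) ∨ (χ ∨ ψ)) ∧ (φ ∧ ((φ → ψ) ∨ ~χ))) = 1 → 1/2 = 1/2
χ ∧ χ = 1/4 ∧ 1/4 = 1/4
(χ ∧ χ) ∧ χ = 1/4 ∧ 1/4 = 1/4
φ ∨ ψ = 1/2 ∨ 3/4 = 3/4
(φ ∨ ψ) → χ = 3/4 → 1/4 = 1/4
~((φ ∨ ψ) → χ) = ~1/4 = 0
((χ ∧ χ) ∧ χ) ∧ ~((φ ∨ ψ) → χ) = 1/4 ∧ 0 = 0
ψ ∧ φ = 3/4 ∧ 1/2 = 1/2
(ψ ∧ φ) ∨ ψ = 1/2 ∨ 3/4 = 3/4
~((ψ ∧ φ) ∨ ψ) = ~3/4 = 0
~φ = ~1/2 = 0
~~φ = ~0 = 1
~~~φ = ~1 = 0
~((ψ ∧ φ) ∨ ψ) ∧ ~~~φ = 0 ∧ 0 = 0
(((χ ∧ χ) ∧ χ) ∧ ~((φ ∨ ψ) → χ)) ∨ (~((ψ ∧ φ) ∨ ψ) ∧ ~~~φ) = 0 ∨ 0 = 0
φ → χ = 1/2 → 1/4 = 1/4
ψ → φ = 3/4 → 1/2 = 1/2
(ψ → φ) → χ = 1/2 → 1/4 = 1/4
φ ∨ ψ = 1/2 ∨ 3/4 = 3/4
((ψ → φ) → χ) ∨ (φ ∨ ψ) = 1/4 ∨ 3/4 = 3/4
(φ → χ) ∧ (((ψ → φ) → χ) ∨ (φ ∨ ψ)) = 1/4 ∧ 3/4 = 1/4
~((φ → χ) ∧ (((ψ → φ) → χ) ∨ (φ ∨ ψ))) = ~1/4 = 0
((((χ ∧ χ) ∧ χ) ∧ ~((φ ∨ ψ) → χ)) ∨ (~((ψ ∧ φ) ∨ ψ) ∧ ~~~φ)) → ~((φ → χ) ∧ (((ψ → φ) → χ) ∨ (φ ∨ ψ))) = 0 → 0 = 1
((~ψ → ψ) → (((φ → φ) ∨ (χ ∨ ψ)) ∧ (φ ∧ ((φ → ψ) ∨ ~χ)))) → (((((χ ∧ χ) ∧ χ) ∧ ~((φ ∨ ψ) → χ)) ∨ (~((ψ ∧ φ) ∨ ψ) ∧ ~~~φ)) → ~((φ → χ) ∧ (((ψ → φ) → χ) ∨ (φ ∨ ψ)))) = 1/2 → 1 = 1

1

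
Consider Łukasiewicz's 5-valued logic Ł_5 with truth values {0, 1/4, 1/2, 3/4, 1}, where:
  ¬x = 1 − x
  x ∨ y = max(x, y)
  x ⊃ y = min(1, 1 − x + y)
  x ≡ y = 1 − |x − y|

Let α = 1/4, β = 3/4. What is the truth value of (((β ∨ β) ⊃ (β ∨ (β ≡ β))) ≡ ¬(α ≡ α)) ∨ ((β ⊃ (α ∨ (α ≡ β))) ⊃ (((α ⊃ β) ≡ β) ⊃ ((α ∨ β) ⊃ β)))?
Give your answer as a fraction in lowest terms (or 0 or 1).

1

β ∨ β = 3/4 ∨ 3/4 = 3/4
β ≡ β = 3/4 ≡ 3/4 = 1
β ∨ (β ≡ β) = 3/4 ∨ 1 = 1
(β ∨ β) ⊃ (β ∨ (β ≡ β)) = 3/4 ⊃ 1 = 1
α ≡ α = 1/4 ≡ 1/4 = 1
¬(α ≡ α) = ¬1 = 0
((β ∨ β) ⊃ (β ∨ (β ≡ β))) ≡ ¬(α ≡ α) = 1 ≡ 0 = 0
α ≡ β = 1/4 ≡ 3/4 = 1/2
α ∨ (α ≡ β) = 1/4 ∨ 1/2 = 1/2
β ⊃ (α ∨ (α ≡ β)) = 3/4 ⊃ 1/2 = 3/4
α ⊃ β = 1/4 ⊃ 3/4 = 1
(α ⊃ β) ≡ β = 1 ≡ 3/4 = 3/4
α ∨ β = 1/4 ∨ 3/4 = 3/4
(α ∨ β) ⊃ β = 3/4 ⊃ 3/4 = 1
((α ⊃ β) ≡ β) ⊃ ((α ∨ β) ⊃ β) = 3/4 ⊃ 1 = 1
(β ⊃ (α ∨ (α ≡ β))) ⊃ (((α ⊃ β) ≡ β) ⊃ ((α ∨ β) ⊃ β)) = 3/4 ⊃ 1 = 1
(((β ∨ β) ⊃ (β ∨ (β ≡ β))) ≡ ¬(α ≡ α)) ∨ ((β ⊃ (α ∨ (α ≡ β))) ⊃ (((α ⊃ β) ≡ β) ⊃ ((α ∨ β) ⊃ β))) = 0 ∨ 1 = 1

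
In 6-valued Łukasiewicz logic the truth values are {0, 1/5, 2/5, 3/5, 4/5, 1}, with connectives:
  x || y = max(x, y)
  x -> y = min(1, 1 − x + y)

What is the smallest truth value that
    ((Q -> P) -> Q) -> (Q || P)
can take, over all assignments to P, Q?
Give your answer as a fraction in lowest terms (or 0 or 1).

3/5

Take P = 0, Q = 2/5:
Q -> P = 2/5 -> 0 = 3/5
(Q -> P) -> Q = 3/5 -> 2/5 = 4/5
Q || P = 2/5 || 0 = 2/5
((Q -> P) -> Q) -> (Q || P) = 4/5 -> 2/5 = 3/5
No assignment yields a value below 3/5, so this is the minimum.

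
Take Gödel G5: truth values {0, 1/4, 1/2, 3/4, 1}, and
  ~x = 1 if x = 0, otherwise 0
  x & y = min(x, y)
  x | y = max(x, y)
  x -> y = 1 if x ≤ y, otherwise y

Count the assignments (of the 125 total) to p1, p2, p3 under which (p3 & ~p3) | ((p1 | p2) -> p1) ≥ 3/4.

80

value 1: 75 assignments (counts)
value 3/4: 5 assignments (counts)
value 1/2: 10 assignments
value 1/4: 15 assignments
value 0: 20 assignments
So 80 of the 125 assignments meet the threshold.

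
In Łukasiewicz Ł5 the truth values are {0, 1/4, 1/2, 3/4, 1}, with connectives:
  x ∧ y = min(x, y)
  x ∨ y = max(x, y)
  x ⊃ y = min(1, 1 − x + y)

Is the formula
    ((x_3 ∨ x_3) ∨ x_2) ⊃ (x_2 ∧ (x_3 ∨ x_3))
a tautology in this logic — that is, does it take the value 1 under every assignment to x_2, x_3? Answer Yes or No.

Counterexample: take x_2 = 0, x_3 = 1/4.
x_3 ∨ x_3 = 1/4 ∨ 1/4 = 1/4
(x_3 ∨ x_3) ∨ x_2 = 1/4 ∨ 0 = 1/4
x_3 ∨ x_3 = 1/4 ∨ 1/4 = 1/4
x_2 ∧ (x_3 ∨ x_3) = 0 ∧ 1/4 = 0
((x_3 ∨ x_3) ∨ x_2) ⊃ (x_2 ∧ (x_3 ∨ x_3)) = 1/4 ⊃ 0 = 3/4
This gives 3/4 ≠ 1.

No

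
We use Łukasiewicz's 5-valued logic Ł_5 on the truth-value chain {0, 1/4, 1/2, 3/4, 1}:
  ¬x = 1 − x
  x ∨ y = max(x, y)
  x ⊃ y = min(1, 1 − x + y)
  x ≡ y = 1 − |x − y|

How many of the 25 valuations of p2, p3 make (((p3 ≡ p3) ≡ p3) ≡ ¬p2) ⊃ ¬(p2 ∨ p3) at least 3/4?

value 1: 7 assignments (counts)
value 3/4: 5 assignments (counts)
value 1/2: 7 assignments
value 1/4: 4 assignments
value 0: 2 assignments
So 12 of the 25 assignments meet the threshold.

12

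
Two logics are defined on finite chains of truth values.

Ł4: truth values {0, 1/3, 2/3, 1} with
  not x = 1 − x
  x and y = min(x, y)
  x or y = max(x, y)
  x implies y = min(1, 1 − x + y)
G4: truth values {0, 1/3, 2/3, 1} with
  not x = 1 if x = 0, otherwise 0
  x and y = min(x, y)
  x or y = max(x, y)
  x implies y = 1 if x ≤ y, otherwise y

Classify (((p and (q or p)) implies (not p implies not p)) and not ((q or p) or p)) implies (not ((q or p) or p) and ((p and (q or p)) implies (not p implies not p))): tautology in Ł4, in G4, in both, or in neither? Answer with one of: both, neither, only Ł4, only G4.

In Ł4: every assignment gives 1 — tautology.
In G4: every assignment gives 1 — tautology.

both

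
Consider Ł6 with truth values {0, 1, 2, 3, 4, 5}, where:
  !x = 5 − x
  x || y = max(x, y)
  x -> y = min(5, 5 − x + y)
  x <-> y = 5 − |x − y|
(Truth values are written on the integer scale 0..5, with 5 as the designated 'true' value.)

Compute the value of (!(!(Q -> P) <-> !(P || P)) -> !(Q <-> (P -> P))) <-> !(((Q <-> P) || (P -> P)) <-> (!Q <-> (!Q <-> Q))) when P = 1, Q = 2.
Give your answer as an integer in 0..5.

Q -> P = 2 -> 1 = 4
!(Q -> P) = !4 = 1
P || P = 1 || 1 = 1
!(P || P) = !1 = 4
!(Q -> P) <-> !(P || P) = 1 <-> 4 = 2
!(!(Q -> P) <-> !(P || P)) = !2 = 3
P -> P = 1 -> 1 = 5
Q <-> (P -> P) = 2 <-> 5 = 2
!(Q <-> (P -> P)) = !2 = 3
!(!(Q -> P) <-> !(P || P)) -> !(Q <-> (P -> P)) = 3 -> 3 = 5
Q <-> P = 2 <-> 1 = 4
P -> P = 1 -> 1 = 5
(Q <-> P) || (P -> P) = 4 || 5 = 5
!Q = !2 = 3
!Q = !2 = 3
!Q <-> Q = 3 <-> 2 = 4
!Q <-> (!Q <-> Q) = 3 <-> 4 = 4
((Q <-> P) || (P -> P)) <-> (!Q <-> (!Q <-> Q)) = 5 <-> 4 = 4
!(((Q <-> P) || (P -> P)) <-> (!Q <-> (!Q <-> Q))) = !4 = 1
(!(!(Q -> P) <-> !(P || P)) -> !(Q <-> (P -> P))) <-> !(((Q <-> P) || (P -> P)) <-> (!Q <-> (!Q <-> Q))) = 5 <-> 1 = 1

1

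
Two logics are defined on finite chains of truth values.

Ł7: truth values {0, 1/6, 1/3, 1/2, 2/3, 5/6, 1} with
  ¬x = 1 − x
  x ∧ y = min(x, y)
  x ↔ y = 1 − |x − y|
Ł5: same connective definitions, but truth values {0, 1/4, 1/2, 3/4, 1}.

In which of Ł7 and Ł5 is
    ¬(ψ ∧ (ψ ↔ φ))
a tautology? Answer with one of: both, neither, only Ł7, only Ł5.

In Ł7: at φ = 0, ψ = 1/6 the value is 5/6 — not a tautology.
In Ł5: at φ = 0, ψ = 1/4 the value is 3/4 — not a tautology.

neither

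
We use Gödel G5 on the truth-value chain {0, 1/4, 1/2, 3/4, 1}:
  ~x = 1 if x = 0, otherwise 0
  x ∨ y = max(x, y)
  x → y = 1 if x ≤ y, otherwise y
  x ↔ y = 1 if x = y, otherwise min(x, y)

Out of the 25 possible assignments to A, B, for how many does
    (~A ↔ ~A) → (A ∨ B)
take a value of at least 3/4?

16

value 1: 9 assignments (counts)
value 3/4: 7 assignments (counts)
value 1/2: 5 assignments
value 1/4: 3 assignments
value 0: 1 assignment
So 16 of the 25 assignments meet the threshold.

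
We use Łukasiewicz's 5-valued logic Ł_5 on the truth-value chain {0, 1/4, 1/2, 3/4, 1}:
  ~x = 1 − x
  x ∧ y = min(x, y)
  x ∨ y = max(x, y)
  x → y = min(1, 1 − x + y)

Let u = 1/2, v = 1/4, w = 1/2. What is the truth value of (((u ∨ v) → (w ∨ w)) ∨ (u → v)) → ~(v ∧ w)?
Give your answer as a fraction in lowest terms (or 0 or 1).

3/4

u ∨ v = 1/2 ∨ 1/4 = 1/2
w ∨ w = 1/2 ∨ 1/2 = 1/2
(u ∨ v) → (w ∨ w) = 1/2 → 1/2 = 1
u → v = 1/2 → 1/4 = 3/4
((u ∨ v) → (w ∨ w)) ∨ (u → v) = 1 ∨ 3/4 = 1
v ∧ w = 1/4 ∧ 1/2 = 1/4
~(v ∧ w) = ~1/4 = 3/4
(((u ∨ v) → (w ∨ w)) ∨ (u → v)) → ~(v ∧ w) = 1 → 3/4 = 3/4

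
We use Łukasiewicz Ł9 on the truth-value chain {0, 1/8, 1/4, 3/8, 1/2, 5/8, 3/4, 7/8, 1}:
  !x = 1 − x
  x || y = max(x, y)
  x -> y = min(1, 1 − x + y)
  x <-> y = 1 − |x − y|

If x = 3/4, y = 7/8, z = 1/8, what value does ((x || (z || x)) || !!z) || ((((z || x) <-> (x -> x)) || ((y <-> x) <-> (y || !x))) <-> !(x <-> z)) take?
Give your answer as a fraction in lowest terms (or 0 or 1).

z || x = 1/8 || 3/4 = 3/4
x || (z || x) = 3/4 || 3/4 = 3/4
!z = !1/8 = 7/8
!!z = !7/8 = 1/8
(x || (z || x)) || !!z = 3/4 || 1/8 = 3/4
z || x = 1/8 || 3/4 = 3/4
x -> x = 3/4 -> 3/4 = 1
(z || x) <-> (x -> x) = 3/4 <-> 1 = 3/4
y <-> x = 7/8 <-> 3/4 = 7/8
!x = !3/4 = 1/4
y || !x = 7/8 || 1/4 = 7/8
(y <-> x) <-> (y || !x) = 7/8 <-> 7/8 = 1
((z || x) <-> (x -> x)) || ((y <-> x) <-> (y || !x)) = 3/4 || 1 = 1
x <-> z = 3/4 <-> 1/8 = 3/8
!(x <-> z) = !3/8 = 5/8
(((z || x) <-> (x -> x)) || ((y <-> x) <-> (y || !x))) <-> !(x <-> z) = 1 <-> 5/8 = 5/8
((x || (z || x)) || !!z) || ((((z || x) <-> (x -> x)) || ((y <-> x) <-> (y || !x))) <-> !(x <-> z)) = 3/4 || 5/8 = 3/4

3/4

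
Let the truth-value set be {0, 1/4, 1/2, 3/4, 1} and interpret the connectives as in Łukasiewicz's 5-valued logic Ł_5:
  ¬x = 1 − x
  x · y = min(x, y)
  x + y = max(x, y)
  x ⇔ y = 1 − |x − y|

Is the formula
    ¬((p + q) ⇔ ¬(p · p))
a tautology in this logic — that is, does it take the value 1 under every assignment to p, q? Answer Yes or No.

Counterexample: take p = 0, q = 1/4.
p + q = 0 + 1/4 = 1/4
p · p = 0 · 0 = 0
¬(p · p) = ¬0 = 1
(p + q) ⇔ ¬(p · p) = 1/4 ⇔ 1 = 1/4
¬((p + q) ⇔ ¬(p · p)) = ¬1/4 = 3/4
This gives 3/4 ≠ 1.

No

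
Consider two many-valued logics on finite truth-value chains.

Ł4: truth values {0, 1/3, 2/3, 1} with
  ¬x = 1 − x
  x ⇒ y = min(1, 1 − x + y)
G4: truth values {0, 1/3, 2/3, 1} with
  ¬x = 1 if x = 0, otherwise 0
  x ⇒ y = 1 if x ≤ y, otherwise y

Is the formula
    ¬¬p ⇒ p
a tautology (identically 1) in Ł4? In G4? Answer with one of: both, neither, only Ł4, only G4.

In Ł4: every assignment gives 1 — tautology.
In G4: at p = 1/3 the value is 1/3 — not a tautology.

only Ł4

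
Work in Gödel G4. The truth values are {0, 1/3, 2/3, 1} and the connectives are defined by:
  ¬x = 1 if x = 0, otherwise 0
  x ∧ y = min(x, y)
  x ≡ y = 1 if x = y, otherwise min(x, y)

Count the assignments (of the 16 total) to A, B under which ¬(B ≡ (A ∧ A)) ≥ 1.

A = 0, B = 0 ↦ 0  <
A = 0, B = 1/3 ↦ 1  ≥
A = 0, B = 2/3 ↦ 1  ≥
A = 0, B = 1 ↦ 1  ≥
A = 1/3, B = 0 ↦ 1  ≥
A = 1/3, B = 1/3 ↦ 0  <
A = 1/3, B = 2/3 ↦ 0  <
A = 1/3, B = 1 ↦ 0  <
A = 2/3, B = 0 ↦ 1  ≥
A = 2/3, B = 1/3 ↦ 0  <
A = 2/3, B = 2/3 ↦ 0  <
A = 2/3, B = 1 ↦ 0  <
A = 1, B = 0 ↦ 1  ≥
A = 1, B = 1/3 ↦ 0  <
A = 1, B = 2/3 ↦ 0  <
A = 1, B = 1 ↦ 0  <
So 6 of the 16 assignments meet the threshold.

6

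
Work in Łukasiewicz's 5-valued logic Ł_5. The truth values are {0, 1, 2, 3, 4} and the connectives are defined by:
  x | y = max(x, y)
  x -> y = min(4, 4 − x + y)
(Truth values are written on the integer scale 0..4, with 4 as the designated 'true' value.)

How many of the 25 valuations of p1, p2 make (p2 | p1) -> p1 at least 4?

value 4: 15 assignments (counts)
value 3: 4 assignments
value 2: 3 assignments
value 1: 2 assignments
value 0: 1 assignment
So 15 of the 25 assignments meet the threshold.

15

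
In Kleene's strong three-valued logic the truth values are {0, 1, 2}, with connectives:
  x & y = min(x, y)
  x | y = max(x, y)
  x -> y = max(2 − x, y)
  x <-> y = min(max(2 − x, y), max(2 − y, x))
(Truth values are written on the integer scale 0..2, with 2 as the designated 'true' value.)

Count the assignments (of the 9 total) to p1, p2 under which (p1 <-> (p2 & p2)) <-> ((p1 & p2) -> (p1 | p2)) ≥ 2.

p1 = 0, p2 = 0 ↦ 2  ≥
p1 = 0, p2 = 1 ↦ 1  <
p1 = 0, p2 = 2 ↦ 0  <
p1 = 1, p2 = 0 ↦ 1  <
p1 = 1, p2 = 1 ↦ 1  <
p1 = 1, p2 = 2 ↦ 1  <
p1 = 2, p2 = 0 ↦ 0  <
p1 = 2, p2 = 1 ↦ 1  <
p1 = 2, p2 = 2 ↦ 2  ≥
So 2 of the 9 assignments meet the threshold.

2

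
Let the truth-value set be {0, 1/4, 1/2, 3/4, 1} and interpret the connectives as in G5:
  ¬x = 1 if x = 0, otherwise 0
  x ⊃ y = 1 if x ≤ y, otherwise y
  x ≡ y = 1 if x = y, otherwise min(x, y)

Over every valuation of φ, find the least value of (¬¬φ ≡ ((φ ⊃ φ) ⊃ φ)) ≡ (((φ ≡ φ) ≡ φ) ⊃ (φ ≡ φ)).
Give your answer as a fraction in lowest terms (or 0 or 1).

1/4

Take φ = 1/4:
¬φ = ¬1/4 = 0
¬¬φ = ¬0 = 1
φ ⊃ φ = 1/4 ⊃ 1/4 = 1
(φ ⊃ φ) ⊃ φ = 1 ⊃ 1/4 = 1/4
¬¬φ ≡ ((φ ⊃ φ) ⊃ φ) = 1 ≡ 1/4 = 1/4
φ ≡ φ = 1/4 ≡ 1/4 = 1
(φ ≡ φ) ≡ φ = 1 ≡ 1/4 = 1/4
φ ≡ φ = 1/4 ≡ 1/4 = 1
((φ ≡ φ) ≡ φ) ⊃ (φ ≡ φ) = 1/4 ⊃ 1 = 1
(¬¬φ ≡ ((φ ⊃ φ) ⊃ φ)) ≡ (((φ ≡ φ) ≡ φ) ⊃ (φ ≡ φ)) = 1/4 ≡ 1 = 1/4
No assignment yields a value below 1/4, so this is the minimum.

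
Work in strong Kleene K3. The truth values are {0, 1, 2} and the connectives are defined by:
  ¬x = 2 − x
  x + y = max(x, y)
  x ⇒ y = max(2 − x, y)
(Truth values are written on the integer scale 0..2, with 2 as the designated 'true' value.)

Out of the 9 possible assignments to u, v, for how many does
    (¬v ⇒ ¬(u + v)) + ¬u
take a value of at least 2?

u = 0, v = 0 ↦ 2  ≥
u = 0, v = 1 ↦ 2  ≥
u = 0, v = 2 ↦ 2  ≥
u = 1, v = 0 ↦ 1  <
u = 1, v = 1 ↦ 1  <
u = 1, v = 2 ↦ 2  ≥
u = 2, v = 0 ↦ 0  <
u = 2, v = 1 ↦ 1  <
u = 2, v = 2 ↦ 2  ≥
So 5 of the 9 assignments meet the threshold.

5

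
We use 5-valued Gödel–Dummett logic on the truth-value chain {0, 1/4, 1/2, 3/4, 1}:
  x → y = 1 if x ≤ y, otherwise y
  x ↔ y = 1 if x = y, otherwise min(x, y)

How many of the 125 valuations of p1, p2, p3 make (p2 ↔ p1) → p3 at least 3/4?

value 1: 85 assignments (counts)
value 3/4: 5 assignments (counts)
value 1/2: 7 assignments
value 1/4: 11 assignments
value 0: 17 assignments
So 90 of the 125 assignments meet the threshold.

90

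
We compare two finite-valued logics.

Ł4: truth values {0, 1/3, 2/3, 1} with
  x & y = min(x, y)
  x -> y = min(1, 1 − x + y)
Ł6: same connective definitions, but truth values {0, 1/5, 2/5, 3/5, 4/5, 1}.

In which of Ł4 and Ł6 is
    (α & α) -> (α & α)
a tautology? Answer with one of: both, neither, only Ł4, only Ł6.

both

In Ł4: every assignment gives 1 — tautology.
In Ł6: every assignment gives 1 — tautology.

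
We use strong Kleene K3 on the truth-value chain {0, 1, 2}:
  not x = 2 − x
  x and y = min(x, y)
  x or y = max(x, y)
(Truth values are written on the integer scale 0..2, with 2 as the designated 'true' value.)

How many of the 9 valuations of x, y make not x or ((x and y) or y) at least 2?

5

x = 0, y = 0 ↦ 2  ≥
x = 0, y = 1 ↦ 2  ≥
x = 0, y = 2 ↦ 2  ≥
x = 1, y = 0 ↦ 1  <
x = 1, y = 1 ↦ 1  <
x = 1, y = 2 ↦ 2  ≥
x = 2, y = 0 ↦ 0  <
x = 2, y = 1 ↦ 1  <
x = 2, y = 2 ↦ 2  ≥
So 5 of the 9 assignments meet the threshold.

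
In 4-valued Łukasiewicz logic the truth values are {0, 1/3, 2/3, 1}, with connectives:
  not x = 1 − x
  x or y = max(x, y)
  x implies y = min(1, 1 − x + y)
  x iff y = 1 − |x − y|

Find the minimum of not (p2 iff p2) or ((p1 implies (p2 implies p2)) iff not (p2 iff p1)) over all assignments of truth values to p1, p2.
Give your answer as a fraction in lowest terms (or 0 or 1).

Take p1 = 0, p2 = 0:
p2 iff p2 = 0 iff 0 = 1
not (p2 iff p2) = not 1 = 0
p2 implies p2 = 0 implies 0 = 1
p1 implies (p2 implies p2) = 0 implies 1 = 1
p2 iff p1 = 0 iff 0 = 1
not (p2 iff p1) = not 1 = 0
(p1 implies (p2 implies p2)) iff not (p2 iff p1) = 1 iff 0 = 0
not (p2 iff p2) or ((p1 implies (p2 implies p2)) iff not (p2 iff p1)) = 0 or 0 = 0
No assignment yields a value below 0, so this is the minimum.

0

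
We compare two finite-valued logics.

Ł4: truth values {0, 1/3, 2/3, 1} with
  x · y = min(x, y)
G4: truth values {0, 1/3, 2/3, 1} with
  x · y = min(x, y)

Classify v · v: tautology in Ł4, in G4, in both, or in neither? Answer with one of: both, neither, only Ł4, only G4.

neither

In Ł4: at v = 0 the value is 0 — not a tautology.
In G4: at v = 0 the value is 0 — not a tautology.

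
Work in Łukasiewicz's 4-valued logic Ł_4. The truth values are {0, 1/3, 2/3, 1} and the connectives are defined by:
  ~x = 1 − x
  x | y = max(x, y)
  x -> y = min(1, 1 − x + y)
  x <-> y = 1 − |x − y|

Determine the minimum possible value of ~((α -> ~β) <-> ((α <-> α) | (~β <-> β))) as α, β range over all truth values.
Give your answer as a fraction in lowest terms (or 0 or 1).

0

Take α = 0, β = 0:
~β = ~0 = 1
α -> ~β = 0 -> 1 = 1
α <-> α = 0 <-> 0 = 1
~β = ~0 = 1
~β <-> β = 1 <-> 0 = 0
(α <-> α) | (~β <-> β) = 1 | 0 = 1
(α -> ~β) <-> ((α <-> α) | (~β <-> β)) = 1 <-> 1 = 1
~((α -> ~β) <-> ((α <-> α) | (~β <-> β))) = ~1 = 0
No assignment yields a value below 0, so this is the minimum.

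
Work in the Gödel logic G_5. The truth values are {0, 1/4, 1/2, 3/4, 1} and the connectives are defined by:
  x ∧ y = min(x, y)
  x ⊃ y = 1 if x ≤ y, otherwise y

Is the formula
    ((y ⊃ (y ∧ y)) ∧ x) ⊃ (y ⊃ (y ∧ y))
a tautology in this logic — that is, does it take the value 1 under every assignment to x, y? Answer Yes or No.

At x = 1/2, y = 1/2, for instance:
y ∧ y = 1/2 ∧ 1/2 = 1/2
y ⊃ (y ∧ y) = 1/2 ⊃ 1/2 = 1
(y ⊃ (y ∧ y)) ∧ x = 1 ∧ 1/2 = 1/2
((y ⊃ (y ∧ y)) ∧ x) ⊃ (y ⊃ (y ∧ y)) = 1/2 ⊃ 1 = 1
and checking the remaining 24 assignments likewise gives ≥ 1 in every case.

Yes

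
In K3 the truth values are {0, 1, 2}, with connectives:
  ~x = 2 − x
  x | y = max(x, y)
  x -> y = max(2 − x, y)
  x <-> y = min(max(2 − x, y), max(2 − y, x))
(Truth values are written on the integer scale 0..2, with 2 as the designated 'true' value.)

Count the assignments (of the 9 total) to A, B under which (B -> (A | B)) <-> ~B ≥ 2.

A = 0, B = 0 ↦ 2  ≥
A = 0, B = 1 ↦ 1  <
A = 0, B = 2 ↦ 0  <
A = 1, B = 0 ↦ 2  ≥
A = 1, B = 1 ↦ 1  <
A = 1, B = 2 ↦ 0  <
A = 2, B = 0 ↦ 2  ≥
A = 2, B = 1 ↦ 1  <
A = 2, B = 2 ↦ 0  <
So 3 of the 9 assignments meet the threshold.

3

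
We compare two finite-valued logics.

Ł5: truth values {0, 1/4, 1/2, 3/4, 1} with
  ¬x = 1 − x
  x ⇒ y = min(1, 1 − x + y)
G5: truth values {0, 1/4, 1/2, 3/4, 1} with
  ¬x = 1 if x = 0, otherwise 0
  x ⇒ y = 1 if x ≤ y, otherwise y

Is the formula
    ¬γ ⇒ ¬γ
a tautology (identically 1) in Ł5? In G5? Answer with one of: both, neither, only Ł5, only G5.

both

In Ł5: every assignment gives 1 — tautology.
In G5: every assignment gives 1 — tautology.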